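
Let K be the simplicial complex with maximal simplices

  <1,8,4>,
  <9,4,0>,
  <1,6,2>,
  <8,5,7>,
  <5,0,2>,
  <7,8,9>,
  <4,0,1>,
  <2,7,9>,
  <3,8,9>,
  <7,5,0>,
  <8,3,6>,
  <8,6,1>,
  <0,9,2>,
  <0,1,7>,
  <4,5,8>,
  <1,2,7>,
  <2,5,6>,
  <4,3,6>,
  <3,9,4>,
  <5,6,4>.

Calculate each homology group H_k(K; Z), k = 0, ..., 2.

H_0 ≅ Z,  H_1 ≅ Z ⊕ Z_2,  H_2 = 0.

Take the total order 0 < 1 < 2 < 3 < 4 < 5 < 6 < 7 < 8 < 9 on the vertex set. Then K (dimension 2) consists of the simplices:

  0-simplices (10): [0], [1], [2], [3], [4], [5], [6], [7], [8], [9]
  1-simplices (30): (30 of them)
  2-simplices (20): (20 of them)

Hence C_0 ≅ Z^10, C_1 ≅ Z^30, C_2 ≅ Z^20.

∂_1: C_1 → C_0 maps an edge to its endpoints' difference, ∂[p,q] = q − p. For instance
  ∂[3,8] = [8] − [3].
As a 10×30 matrix over Z this has rank 9, with invariant factors (1,1,1,1,1,1,1,1,1).

∂_2: C_2 → C_1 acts by ∂[p,q,r] = [q,r] − [p,r] + [p,q]. For instance
  ∂[3,4,6] = [4,6] − [3,6] + [3,4],
  ∂[0,1,7] = [1,7] − [0,7] + [0,1].
As a 30×20 matrix over Z this has rank 20, with invariant factors (1,1,1,1,1,1,1,1,1,1,1,1,1,1,1,1,1,1,1,2).

Now H_k = ker ∂_k / im ∂_{k+1}, so:

  H_0: rank C_0 − rank ∂_1 = 10 − 9 = 1, and the invariant factors of ∂_1 are all 1, so H_0 = Z.
  H_1: rank ker ∂_1 − rank ∂_2 = (30 − 9) − 20 = 1, and ∂_2 has invariant factor 2 > 1, so H_1 = Z ⊕ Z_2.
  H_2: rank ker ∂_2 − rank ∂_3 = (20 − 20) − 0 = 0, and there is no ∂_3, so H_2 = 0.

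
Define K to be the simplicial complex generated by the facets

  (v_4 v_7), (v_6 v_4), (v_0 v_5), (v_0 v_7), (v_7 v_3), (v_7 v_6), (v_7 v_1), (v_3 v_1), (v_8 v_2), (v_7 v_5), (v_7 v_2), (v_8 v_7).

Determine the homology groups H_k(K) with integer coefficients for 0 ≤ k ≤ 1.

H_0 ≅ Z,  H_1 ≅ Z^4.

Take the total order v_0 < v_1 < v_2 < v_3 < v_4 < v_5 < v_6 < v_7 < v_8 on the vertex set. Then K (dimension 1) consists of the simplices:

  0-simplices (9): [v_0], [v_1], [v_2], [v_3], [v_4], [v_5], [v_6], [v_7], [v_8]
  1-simplices (12): [v_0,v_5], [v_0,v_7], [v_1,v_3], [v_1,v_7], [v_2,v_7], [v_2,v_8], [v_3,v_7], [v_4,v_6], [v_4,v_7], [v_5,v_7], [v_6,v_7], [v_7,v_8]

so the chain groups are C_0 ≅ Z^9, C_1 ≅ Z^12.

Boundary ∂_1: C_1 → C_0 is given by ∂[p,q] = [q] − [p]. For instance
  ∂[v_2,v_7] = [v_7] − [v_2].
This gives a 9×12 integer matrix of rank 8; reducing to Smith normal form yields diagonal entries (1,1,1,1,1,1,1,1).

Computing H_k = (kernel of ∂_k) / (image of ∂_{k+1}):

  H_0: rank C_0 − rank ∂_1 = 9 − 8 = 1, and the invariant factors of ∂_1 are all 1, so H_0 ≅ Z.
  H_1: rank ker ∂_1 − rank ∂_2 = (12 − 8) − 0 = 4, and there is no ∂_2, so H_1 ≅ Z^4.

As a check, the Euler characteristic is 9 − 12 = -3, which agrees with 1 − 4 = -3.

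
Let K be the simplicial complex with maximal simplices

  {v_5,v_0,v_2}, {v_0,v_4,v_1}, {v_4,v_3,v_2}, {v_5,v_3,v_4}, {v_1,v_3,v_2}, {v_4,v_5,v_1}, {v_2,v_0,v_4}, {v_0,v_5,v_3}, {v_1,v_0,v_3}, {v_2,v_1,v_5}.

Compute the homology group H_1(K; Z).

Fix the vertex order v_0 < v_1 < v_2 < v_3 < v_4 < v_5 and write every simplex with vertices in increasing order. Then dim K = 2 and the simplices of K are:

  0-simplices (6): [v_0], [v_1], [v_2], [v_3], [v_4], [v_5]
  1-simplices (15): (15 of them)
  2-simplices (10): [v_0,v_1,v_3], [v_0,v_1,v_4], [v_0,v_2,v_4], [v_0,v_2,v_5], [v_0,v_3,v_5], [v_1,v_2,v_3], [v_1,v_2,v_5], [v_1,v_4,v_5], [v_2,v_3,v_4], [v_3,v_4,v_5]

Hence C_0 ≅ Z^6, C_1 ≅ Z^15, C_2 ≅ Z^10.

∂_1: C_1 → C_0 sends each edge [p,q] (with p < q) to q − p.
This gives a 6×15 integer matrix of rank 5; reducing to Smith normal form yields diagonal entries (1,1,1,1,1).

Boundary ∂_2: C_2 → C_1 maps a triangle to the signed sum of its edges. For instance
  ∂[v_0,v_2,v_4] = [v_2,v_4] − [v_0,v_4] + [v_0,v_2],
  ∂[v_3,v_4,v_5] = [v_4,v_5] − [v_3,v_5] + [v_3,v_4].
The 15×10 boundary matrix has rank 10 and Smith normal form diag(1,1,1,1,1,1,1,1,1,2).

From H_k ≅ ker(∂_k) / im(∂_{k+1}) we obtain:

  H_1: rank ker ∂_1 − rank ∂_2 = (15 − 5) − 10 = 0, and ∂_2 has invariant factor 2 > 1, so H_1 ≅ Z/2.

H_1 = Z/2.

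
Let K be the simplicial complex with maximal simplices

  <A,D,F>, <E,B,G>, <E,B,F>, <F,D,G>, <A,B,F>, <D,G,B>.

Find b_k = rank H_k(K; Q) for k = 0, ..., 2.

b_0 = 1, b_1 = 1, b_2 = 0.

Take the total order A < B < D < E < F < G on the vertex set. Then K (dimension 2) consists of the simplices:

  0-simplices (6): A, B, D, E, F, G
  1-simplices (12): AB, AD, AF, BD, BE, BF, BG, DF, DG, EF, EG, FG
  2-simplices (6): ABF, ADF, BDG, BEF, BEG, DFG

giving chain groups C_0 ≅ Z^6, C_1 ≅ Z^12, C_2 ≅ Z^6.

Boundary ∂_1: C_1 → C_0 is given by ∂[p,q] = [q] − [p]. For instance
  ∂FG = G − F.
The resulting 6×12 matrix has rank 5, and its Smith normal form has invariant factors (1,1,1,1,1).

The boundary map ∂_2: C_2 → C_1 acts by ∂[p,q,r] = [q,r] − [p,r] + [p,q]. For instance
  ∂DFG = FG − DG + DF,
  ∂ABF = BF − AF + AB.
This gives a 12×6 integer matrix of rank 6; reducing to Smith normal form yields diagonal entries (1,1,1,1,1,1).

Reading off H_k = ker ∂_k / im ∂_{k+1}:

  H_0: rank C_0 − rank ∂_1 = 6 − 5 = 1, and the invariant factors of ∂_1 are all 1, so H_0 ≅ Z.
  H_1: rank ker ∂_1 − rank ∂_2 = (12 − 5) − 6 = 1, and the invariant factors of ∂_2 are all 1, so H_1 ≅ Z.
  H_2: rank ker ∂_2 − rank ∂_3 = (6 − 6) − 0 = 0, and there is no ∂_3, so H_2 ≅ 0.

As a check, the Euler characteristic is 6 − 12 + 6 = 0, which agrees with 1 − 1 + 0 = 0.

Hence the Betti numbers are b_0 = 1, b_1 = 1, b_2 = 0.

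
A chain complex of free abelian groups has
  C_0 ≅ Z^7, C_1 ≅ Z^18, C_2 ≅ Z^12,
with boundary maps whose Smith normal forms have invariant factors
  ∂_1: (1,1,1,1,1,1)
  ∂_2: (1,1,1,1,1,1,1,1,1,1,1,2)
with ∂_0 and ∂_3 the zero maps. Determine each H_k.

H_0: b_0 = 7 − 0 − 6 = 1; torsion from ∂_1 factors > 1: none. So H_0 ≅ Z.
H_1: b_1 = 18 − 6 − 12 = 0; torsion from ∂_2 factors > 1: [2]. So H_1 ≅ Z/2Z.
H_2: b_2 = 12 − 12 − 0 = 0; torsion from ∂_3 factors > 1: none. So H_2 ≅ 0.

H_0 ≅ Z,  H_1 ≅ Z/2Z,  H_2 = 0.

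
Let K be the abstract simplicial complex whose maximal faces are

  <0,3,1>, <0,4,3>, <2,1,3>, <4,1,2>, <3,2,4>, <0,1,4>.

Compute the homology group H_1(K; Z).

Order the vertices as 0 < 1 < 2 < 3 < 4. Listing each simplex with vertices in this order, K has dimension 2 with simplices:

  0-simplices (5): [0], [1], [2], [3], [4]
  1-simplices (9): [0,1], [0,3], [0,4], [1,2], [1,3], [1,4], [2,3], [2,4], [3,4]
  2-simplices (6): [0,1,3], [0,1,4], [0,3,4], [1,2,3], [1,2,4], [2,3,4]

giving chain groups C_0 ≅ Z^5, C_1 ≅ Z^9, C_2 ≅ Z^6.

The boundary map ∂_1: C_1 → C_0 sends each edge [p,q] (with p < q) to q − p.
This gives a 5×9 integer matrix of rank 4; reducing to Smith normal form yields diagonal entries (1,1,1,1).

Boundary ∂_2: C_2 → C_1 sends each 2-simplex [p,q,r] to [q,r] − [p,r] + [p,q]. For instance
  ∂[0,1,4] = [1,4] − [0,4] + [0,1],
  ∂[1,2,4] = [2,4] − [1,4] + [1,2].
The resulting 9×6 matrix has rank 5, and its Smith normal form has invariant factors (1,1,1,1,1).

Now H_k = ker ∂_k / im ∂_{k+1}, so:

  H_1: rank ker ∂_1 − rank ∂_2 = (9 − 4) − 5 = 0, and the invariant factors of ∂_2 are all 1, so H_1 ≅ 0.

H_1 ≅ 0.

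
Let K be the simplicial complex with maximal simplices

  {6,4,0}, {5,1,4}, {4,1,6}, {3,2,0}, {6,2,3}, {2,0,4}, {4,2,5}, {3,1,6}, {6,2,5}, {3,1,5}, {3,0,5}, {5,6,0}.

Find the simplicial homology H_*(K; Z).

Fix the vertex order 0 < 1 < 2 < 3 < 4 < 5 < 6 and write every simplex with vertices in increasing order. Then dim K = 2 and the simplices of K are:

  0-simplices (7): [0], [1], [2], [3], [4], [5], [6]
  1-simplices (18): [0,2], [0,3], [0,4], [0,5], [0,6], [1,3], [1,4], [1,5], [1,6], [2,3], [2,4], [2,5], [2,6], [3,5], [3,6], [4,5], [4,6], [5,6]
  2-simplices (12): [0,2,3], [0,2,4], [0,3,5], [0,4,6], [0,5,6], [1,3,5], [1,3,6], [1,4,5], [1,4,6], [2,3,6], [2,4,5], [2,5,6]

giving chain groups C_0 ≅ Z^7, C_1 ≅ Z^18, C_2 ≅ Z^12.

The boundary map ∂_1: C_1 → C_0 is given by ∂[p,q] = [q] − [p]. For instance
  ∂[4,5] = [5] − [4].
As a 7×18 matrix over Z this has rank 6, with invariant factors (1,1,1,1,1,1).

∂_2: C_2 → C_1 maps a triangle to the signed sum of its edges. For instance
  ∂[2,5,6] = [5,6] − [2,6] + [2,5],
  ∂[0,4,6] = [4,6] − [0,6] + [0,4].
As a 18×12 matrix over Z this has rank 12, with invariant factors (1,1,1,1,1,1,1,1,1,1,1,2).

From H_k ≅ ker(∂_k) / im(∂_{k+1}) we obtain:

  H_0: rank C_0 − rank ∂_1 = 7 − 6 = 1, and the invariant factors of ∂_1 are all 1, so H_0 = Z.
  H_1: rank ker ∂_1 − rank ∂_2 = (18 − 6) − 12 = 0, and ∂_2 has invariant factor 2 > 1, so H_1 = Z/2.
  H_2: rank ker ∂_2 − rank ∂_3 = (12 − 12) − 0 = 0, and there is no ∂_3, so H_2 = 0.

As a check, the Euler characteristic is 7 − 18 + 12 = 1, which agrees with 1 − 0 + 0 = 1.

H_0 = Z,  H_1 = Z/2,  H_2 = 0.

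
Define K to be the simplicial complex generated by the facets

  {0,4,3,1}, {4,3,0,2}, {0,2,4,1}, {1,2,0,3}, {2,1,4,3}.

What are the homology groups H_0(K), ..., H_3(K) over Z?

H_0 ≅ Z,  H_1 = 0,  H_2 = 0,  H_3 ≅ Z.

K has 5 vertices, 10 edges, 10 triangles, 5 3-simplices.
rank ∂_0 = 0, rank ∂_1 = 4 ⇒ b_0 = 5 − 0 − 4 = 1; all invariant factors of ∂_1 are 1 so no torsion. So H_0 = Z.
rank ∂_1 = 4, rank ∂_2 = 6 ⇒ b_1 = 10 − 4 − 6 = 0; all invariant factors of ∂_2 are 1 so no torsion. So H_1 = 0.
rank ∂_2 = 6, rank ∂_3 = 4 ⇒ b_2 = 10 − 6 − 4 = 0; all invariant factors of ∂_3 are 1 so no torsion. So H_2 = 0.
rank ∂_3 = 4, rank ∂_4 = 0 ⇒ b_3 = 5 − 4 − 0 = 1. So H_3 = Z.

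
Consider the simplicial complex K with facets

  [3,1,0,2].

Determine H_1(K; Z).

K has 4 vertices, 6 edges, 4 triangles, 1 3-simplex.
rank ∂_1 = 3, rank ∂_2 = 3 ⇒ b_1 = 6 − 3 − 3 = 0; all invariant factors of ∂_2 are 1 so no torsion. So H_1 ≅ 0.

H_1 ≅ 0.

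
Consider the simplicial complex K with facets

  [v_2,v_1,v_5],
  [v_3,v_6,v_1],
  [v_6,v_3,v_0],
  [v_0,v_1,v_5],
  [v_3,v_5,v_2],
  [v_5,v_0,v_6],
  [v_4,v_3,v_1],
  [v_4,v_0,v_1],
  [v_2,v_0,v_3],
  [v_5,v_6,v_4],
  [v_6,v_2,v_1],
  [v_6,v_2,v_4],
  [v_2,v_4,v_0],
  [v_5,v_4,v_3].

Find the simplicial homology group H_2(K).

H_2 = Z.

Fix the vertex order v_0 < v_1 < v_2 < v_3 < v_4 < v_5 < v_6 and write every simplex with vertices in increasing order. Then dim K = 2 and the simplices of K are:

  0-simplices (7): [v_0], [v_1], [v_2], [v_3], [v_4], [v_5], [v_6]
  1-simplices (21): (21 of them)
  2-simplices (14): (14 of them)

so the chain groups are C_0 ≅ Z^7, C_1 ≅ Z^21, C_2 ≅ Z^14.

Boundary ∂_1: C_1 → C_0 sends each edge [p,q] (with p < q) to q − p. For instance
  ∂[v_3,v_4] = [v_4] − [v_3].
The 7×21 boundary matrix has rank 6 and Smith normal form diag(1,1,1,1,1,1).

Boundary ∂_2: C_2 → C_1 maps a triangle to the signed sum of its edges. For instance
  ∂[v_2,v_4,v_6] = [v_4,v_6] − [v_2,v_6] + [v_2,v_4],
  ∂[v_0,v_5,v_6] = [v_5,v_6] − [v_0,v_6] + [v_0,v_5].
As a 21×14 matrix over Z this has rank 13, with invariant factors (1,1,1,1,1,1,1,1,1,1,1,1,1).

From H_k ≅ ker(∂_k) / im(∂_{k+1}) we obtain:

  H_2: rank ker ∂_2 − rank ∂_3 = (14 − 13) − 0 = 1, and there is no ∂_3, so H_2 = Z.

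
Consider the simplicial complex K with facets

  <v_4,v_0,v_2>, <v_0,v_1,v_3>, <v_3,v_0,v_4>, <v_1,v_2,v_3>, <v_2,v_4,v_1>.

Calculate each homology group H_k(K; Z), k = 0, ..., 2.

H_0 ≅ Z,  H_1 ≅ Z,  H_2 = 0.

K has 5 vertices, 10 edges, 5 triangles.
rank ∂_0 = 0, rank ∂_1 = 4 ⇒ b_0 = 5 − 0 − 4 = 1; all invariant factors of ∂_1 are 1 so no torsion. So H_0 = Z.
rank ∂_1 = 4, rank ∂_2 = 5 ⇒ b_1 = 10 − 4 − 5 = 1; all invariant factors of ∂_2 are 1 so no torsion. So H_1 = Z.
rank ∂_2 = 5, rank ∂_3 = 0 ⇒ b_2 = 5 − 5 − 0 = 0. So H_2 = 0.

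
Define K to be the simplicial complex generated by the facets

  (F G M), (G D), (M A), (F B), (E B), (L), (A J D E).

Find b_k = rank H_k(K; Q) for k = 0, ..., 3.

b_0 = 2, b_1 = 2, b_2 = 0, b_3 = 0.

Order the vertices as A < B < D < E < F < G < J < L < M. Listing each simplex with vertices in this order, K has dimension 3 with simplices:

  0-simplices (9): A, B, D, E, F, G, J, L, M
  1-simplices (13): AD, AE, AJ, AM, BE, BF, DE, DG, DJ, EJ, FG, FM, GM
  2-simplices (5): ADE, ADJ, AEJ, DEJ, FGM
  3-simplices (1): ADEJ

giving chain groups C_0 ≅ Z^9, C_1 ≅ Z^13, C_2 ≅ Z^5, C_3 ≅ Z^1.

∂_1: C_1 → C_0 maps an edge to its endpoints' difference, ∂[p,q] = q − p.
The 9×13 boundary matrix has rank 7 and Smith normal form diag(1,1,1,1,1,1,1).

∂_2: C_2 → C_1 acts by ∂[p,q,r] = [q,r] − [p,r] + [p,q]. For instance
  ∂AEJ = EJ − AJ + AE,
  ∂DEJ = EJ − DJ + DE.
The resulting 13×5 matrix has rank 4, and its Smith normal form has invariant factors (1,1,1,1).

The boundary map ∂_3: C_3 → C_2 sends each 3-simplex σ to the alternating sum Σ_i (−1)^i (σ with its i-th vertex removed). For instance
  ∂ADEJ = DEJ − AEJ + ADJ − ADE.
This gives a 5×1 integer matrix of rank 1; reducing to Smith normal form yields diagonal entries (1).

Computing H_k = (kernel of ∂_k) / (image of ∂_{k+1}):

  H_0: rank C_0 − rank ∂_1 = 9 − 7 = 2, and the invariant factors of ∂_1 are all 1, so H_0 = Z^2.
  H_1: rank ker ∂_1 − rank ∂_2 = (13 − 7) − 4 = 2, and the invariant factors of ∂_2 are all 1, so H_1 = Z^2.
  H_2: rank ker ∂_2 − rank ∂_3 = (5 − 4) − 1 = 0, and the invariant factors of ∂_3 are all 1, so H_2 = 0.
  H_3: rank ker ∂_3 − rank ∂_4 = (1 − 1) − 0 = 0, and there is no ∂_4, so H_3 = 0.

As a check, the Euler characteristic is 9 − 13 + 5 − 1 = 0, which agrees with 2 − 2 + 0 − 0 = 0.

Hence the Betti numbers are b_0 = 2, b_1 = 2, b_2 = 0, b_3 = 0.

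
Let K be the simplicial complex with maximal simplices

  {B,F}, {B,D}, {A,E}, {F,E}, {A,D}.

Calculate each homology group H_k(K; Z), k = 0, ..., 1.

Fix the vertex order A < B < D < E < F and write every simplex with vertices in increasing order. Then dim K = 1 and the simplices of K are:

  0-simplices (5): A, B, D, E, F
  1-simplices (5): AD, AE, BD, BF, EF

so the chain groups are C_0 ≅ Z^5, C_1 ≅ Z^5.

The boundary map ∂_1: C_1 → C_0 is given by ∂[p,q] = [q] − [p]. For instance
  ∂EF = F − E.
The resulting 5×5 matrix has rank 4, and its Smith normal form has invariant factors (1,1,1,1).

Computing H_k = (kernel of ∂_k) / (image of ∂_{k+1}):

  H_0: rank C_0 − rank ∂_1 = 5 − 4 = 1, and the invariant factors of ∂_1 are all 1, so H_0 = Z.
  H_1: rank ker ∂_1 − rank ∂_2 = (5 − 4) − 0 = 1, and there is no ∂_2, so H_1 = Z.

As a check, the Euler characteristic is 5 − 5 = 0, which agrees with 1 − 1 = 0.
(K is a triangulation of the circle S^1.)

H_0 = Z,  H_1 = Z.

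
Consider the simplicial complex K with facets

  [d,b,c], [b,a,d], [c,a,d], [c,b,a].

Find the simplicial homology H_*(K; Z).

H_0 ≅ Z,  H_1 = 0,  H_2 ≅ Z.

Order the vertices as a < b < c < d. Listing each simplex with vertices in this order, K has dimension 2 with simplices:

  0-simplices (4): a, b, c, d
  1-simplices (6): ab, ac, ad, bc, bd, cd
  2-simplices (4): abc, abd, acd, bcd

so the chain groups are C_0 ≅ Z^4, C_1 ≅ Z^6, C_2 ≅ Z^4.

∂_1: C_1 → C_0 is given by ∂[p,q] = [q] − [p].
The 4×6 boundary matrix has rank 3 and Smith normal form diag(1,1,1).

∂_2: C_2 → C_1 maps a triangle to the signed sum of its edges. For instance
  ∂acd = cd − ad + ac,
  ∂bcd = cd − bd + bc.
The 6×4 boundary matrix has rank 3 and Smith normal form diag(1,1,1).

Now H_k = ker ∂_k / im ∂_{k+1}, so:

  H_0: rank C_0 − rank ∂_1 = 4 − 3 = 1, and the invariant factors of ∂_1 are all 1, so H_0 = Z.
  H_1: rank ker ∂_1 − rank ∂_2 = (6 − 3) − 3 = 0, and the invariant factors of ∂_2 are all 1, so H_1 = 0.
  H_2: rank ker ∂_2 − rank ∂_3 = (4 − 3) − 0 = 1, and there is no ∂_3, so H_2 = Z.

As a check, the Euler characteristic is 4 − 6 + 4 = 2, which agrees with 1 − 0 + 1 = 2.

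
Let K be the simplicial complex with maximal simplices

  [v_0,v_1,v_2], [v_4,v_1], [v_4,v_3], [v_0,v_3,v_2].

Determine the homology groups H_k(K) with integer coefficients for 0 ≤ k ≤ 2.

We work with the vertex ordering v_0 < v_1 < v_2 < v_3 < v_4. The simplices of K, each written with vertices in increasing order, are:

  0-simplices (5): [v_0], [v_1], [v_2], [v_3], [v_4]
  1-simplices (7): [v_0,v_1], [v_0,v_2], [v_0,v_3], [v_1,v_2], [v_1,v_4], [v_2,v_3], [v_3,v_4]
  2-simplices (2): [v_0,v_1,v_2], [v_0,v_2,v_3]

so the chain groups are C_0 ≅ Z^5, C_1 ≅ Z^7, C_2 ≅ Z^2.

The boundary map ∂_1: C_1 → C_0 is given by ∂[p,q] = [q] − [p].
The 5×7 boundary matrix has rank 4 and Smith normal form diag(1,1,1,1).

∂_2: C_2 → C_1 sends each 2-simplex [p,q,r] to [q,r] − [p,r] + [p,q]. For instance
  ∂[v_0,v_2,v_3] = [v_2,v_3] − [v_0,v_3] + [v_0,v_2],
  ∂[v_0,v_1,v_2] = [v_1,v_2] − [v_0,v_2] + [v_0,v_1].
The 7×2 boundary matrix has rank 2 and Smith normal form diag(1,1).

Computing H_k = (kernel of ∂_k) / (image of ∂_{k+1}):

  H_0: rank C_0 − rank ∂_1 = 5 − 4 = 1, and the invariant factors of ∂_1 are all 1, so H_0 = Z.
  H_1: rank ker ∂_1 − rank ∂_2 = (7 − 4) − 2 = 1, and the invariant factors of ∂_2 are all 1, so H_1 = Z.
  H_2: rank ker ∂_2 − rank ∂_3 = (2 − 2) − 0 = 0, and there is no ∂_3, so H_2 = 0.

H_0 = Z,  H_1 = Z,  H_2 = 0.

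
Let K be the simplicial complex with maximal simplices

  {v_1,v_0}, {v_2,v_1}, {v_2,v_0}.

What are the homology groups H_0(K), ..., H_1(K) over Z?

H_0 = Z,  H_1 = Z.

We work with the vertex ordering v_0 < v_1 < v_2. The simplices of K, each written with vertices in increasing order, are:

  0-simplices (3): [v_0], [v_1], [v_2]
  1-simplices (3): [v_0,v_1], [v_0,v_2], [v_1,v_2]

Hence C_0 ≅ Z^3, C_1 ≅ Z^3.

∂_1: C_1 → C_0 is given by ∂[p,q] = [q] − [p]. For instance
  ∂[v_0,v_2] = [v_2] − [v_0].
As a 3×3 matrix over Z this has rank 2, with invariant factors (1,1).

Now H_k = ker ∂_k / im ∂_{k+1}, so:

  H_0: rank C_0 − rank ∂_1 = 3 − 2 = 1, and the invariant factors of ∂_1 are all 1, so H_0 = Z.
  H_1: rank ker ∂_1 − rank ∂_2 = (3 − 2) − 0 = 1, and there is no ∂_2, so H_1 = Z.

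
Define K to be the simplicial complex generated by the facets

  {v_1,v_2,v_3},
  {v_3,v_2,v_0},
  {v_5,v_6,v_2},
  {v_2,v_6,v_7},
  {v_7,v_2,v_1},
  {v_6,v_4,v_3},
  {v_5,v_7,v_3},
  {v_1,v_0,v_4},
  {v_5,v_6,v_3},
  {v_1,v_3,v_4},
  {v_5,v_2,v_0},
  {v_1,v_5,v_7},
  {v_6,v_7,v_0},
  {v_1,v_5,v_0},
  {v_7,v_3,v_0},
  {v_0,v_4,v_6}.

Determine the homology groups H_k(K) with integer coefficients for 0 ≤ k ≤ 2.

Order the vertices as v_0 < v_1 < v_2 < v_3 < v_4 < v_5 < v_6 < v_7. Listing each simplex with vertices in this order, K has dimension 2 with simplices:

  0-simplices (8): [v_0], [v_1], [v_2], [v_3], [v_4], [v_5], [v_6], [v_7]
  1-simplices (24): (24 of them)
  2-simplices (16): (16 of them)

Hence C_0 ≅ Z^8, C_1 ≅ Z^24, C_2 ≅ Z^16.

∂_1: C_1 → C_0 is given by ∂[p,q] = [q] − [p]. For instance
  ∂[v_3,v_6] = [v_6] − [v_3].
The resulting 8×24 matrix has rank 7, and its Smith normal form has invariant factors (1,1,1,1,1,1,1).

∂_2: C_2 → C_1 acts by ∂[p,q,r] = [q,r] − [p,r] + [p,q]. For instance
  ∂[v_2,v_6,v_7] = [v_6,v_7] − [v_2,v_7] + [v_2,v_6],
  ∂[v_3,v_5,v_6] = [v_5,v_6] − [v_3,v_6] + [v_3,v_5].
As a 24×16 matrix over Z this has rank 15, with invariant factors (1,1,1,1,1,1,1,1,1,1,1,1,1,1,1).

Computing H_k = (kernel of ∂_k) / (image of ∂_{k+1}):

  H_0: rank C_0 − rank ∂_1 = 8 − 7 = 1, and the invariant factors of ∂_1 are all 1, so H_0 = Z.
  H_1: rank ker ∂_1 − rank ∂_2 = (24 − 7) − 15 = 2, and the invariant factors of ∂_2 are all 1, so H_1 = Z^2.
  H_2: rank ker ∂_2 − rank ∂_3 = (16 − 15) − 0 = 1, and there is no ∂_3, so H_2 = Z.

H_0 ≅ Z,  H_1 ≅ Z^2,  H_2 ≅ Z.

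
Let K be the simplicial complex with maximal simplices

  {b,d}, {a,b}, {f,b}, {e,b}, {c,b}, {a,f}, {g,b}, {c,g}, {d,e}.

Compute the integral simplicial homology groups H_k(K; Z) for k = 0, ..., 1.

Order the vertices as a < b < c < d < e < f < g. Listing each simplex with vertices in this order, K has dimension 1 with simplices:

  0-simplices (7): a, b, c, d, e, f, g
  1-simplices (9): ab, af, bc, bd, be, bf, bg, cg, de

so the chain groups are C_0 ≅ Z^7, C_1 ≅ Z^9.

Boundary ∂_1: C_1 → C_0 is given by ∂[p,q] = [q] − [p].
The resulting 7×9 matrix has rank 6, and its Smith normal form has invariant factors (1,1,1,1,1,1).

From H_k ≅ ker(∂_k) / im(∂_{k+1}) we obtain:

  H_0: rank C_0 − rank ∂_1 = 7 − 6 = 1, and the invariant factors of ∂_1 are all 1, so H_0 = Z.
  H_1: rank ker ∂_1 − rank ∂_2 = (9 − 6) − 0 = 3, and there is no ∂_2, so H_1 = Z^3.

H_0 = Z,  H_1 = Z^3.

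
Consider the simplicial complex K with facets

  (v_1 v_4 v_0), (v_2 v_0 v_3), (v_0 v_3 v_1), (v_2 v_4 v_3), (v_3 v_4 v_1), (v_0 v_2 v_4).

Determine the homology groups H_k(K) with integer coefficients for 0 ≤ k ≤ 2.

H_0 ≅ Z,  H_1 = 0,  H_2 ≅ Z.

Fix the vertex order v_0 < v_1 < v_2 < v_3 < v_4 and write every simplex with vertices in increasing order. Then dim K = 2 and the simplices of K are:

  0-simplices (5): [v_0], [v_1], [v_2], [v_3], [v_4]
  1-simplices (9): [v_0,v_1], [v_0,v_2], [v_0,v_3], [v_0,v_4], [v_1,v_3], [v_1,v_4], [v_2,v_3], [v_2,v_4], [v_3,v_4]
  2-simplices (6): [v_0,v_1,v_3], [v_0,v_1,v_4], [v_0,v_2,v_3], [v_0,v_2,v_4], [v_1,v_3,v_4], [v_2,v_3,v_4]

so the chain groups are C_0 ≅ Z^5, C_1 ≅ Z^9, C_2 ≅ Z^6.

∂_1: C_1 → C_0 maps an edge to its endpoints' difference, ∂[p,q] = q − p. For instance
  ∂[v_3,v_4] = [v_4] − [v_3].
As a 5×9 matrix over Z this has rank 4, with invariant factors (1,1,1,1).

The boundary map ∂_2: C_2 → C_1 sends each 2-simplex [p,q,r] to [q,r] − [p,r] + [p,q]. For instance
  ∂[v_1,v_3,v_4] = [v_3,v_4] − [v_1,v_4] + [v_1,v_3],
  ∂[v_0,v_2,v_4] = [v_2,v_4] − [v_0,v_4] + [v_0,v_2].
The 9×6 boundary matrix has rank 5 and Smith normal form diag(1,1,1,1,1).

From H_k ≅ ker(∂_k) / im(∂_{k+1}) we obtain:

  H_0: rank C_0 − rank ∂_1 = 5 − 4 = 1, and the invariant factors of ∂_1 are all 1, so H_0 ≅ Z.
  H_1: rank ker ∂_1 − rank ∂_2 = (9 − 4) − 5 = 0, and the invariant factors of ∂_2 are all 1, so H_1 ≅ 0.
  H_2: rank ker ∂_2 − rank ∂_3 = (6 − 5) − 0 = 1, and there is no ∂_3, so H_2 ≅ Z.

(K is a triangulation of the 2-sphere S^2.)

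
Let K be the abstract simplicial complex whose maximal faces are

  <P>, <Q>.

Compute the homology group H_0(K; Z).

H_0 ≅ Z^2.

K has 2 vertices.
rank ∂_0 = 0, rank ∂_1 = 0 ⇒ b_0 = 2 − 0 − 0 = 2. So H_0 = Z^2.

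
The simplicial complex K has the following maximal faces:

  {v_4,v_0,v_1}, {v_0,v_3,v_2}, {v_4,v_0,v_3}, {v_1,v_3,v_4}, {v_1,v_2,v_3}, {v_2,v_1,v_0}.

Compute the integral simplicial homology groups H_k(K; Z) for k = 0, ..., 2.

H_0 = Z,  H_1 = 0,  H_2 = Z.

Take the total order v_0 < v_1 < v_2 < v_3 < v_4 on the vertex set. Then K (dimension 2) consists of the simplices:

  0-simplices (5): [v_0], [v_1], [v_2], [v_3], [v_4]
  1-simplices (9): [v_0,v_1], [v_0,v_2], [v_0,v_3], [v_0,v_4], [v_1,v_2], [v_1,v_3], [v_1,v_4], [v_2,v_3], [v_3,v_4]
  2-simplices (6): [v_0,v_1,v_2], [v_0,v_1,v_4], [v_0,v_2,v_3], [v_0,v_3,v_4], [v_1,v_2,v_3], [v_1,v_3,v_4]

so the chain groups are C_0 ≅ Z^5, C_1 ≅ Z^9, C_2 ≅ Z^6.

∂_1: C_1 → C_0 is given by ∂[p,q] = [q] − [p]. For instance
  ∂[v_0,v_1] = [v_1] − [v_0].
As a 5×9 matrix over Z this has rank 4, with invariant factors (1,1,1,1).

The boundary map ∂_2: C_2 → C_1 maps a triangle to the signed sum of its edges. For instance
  ∂[v_1,v_3,v_4] = [v_3,v_4] − [v_1,v_4] + [v_1,v_3],
  ∂[v_0,v_2,v_3] = [v_2,v_3] − [v_0,v_3] + [v_0,v_2].
As a 9×6 matrix over Z this has rank 5, with invariant factors (1,1,1,1,1).

Computing H_k = (kernel of ∂_k) / (image of ∂_{k+1}):

  H_0: rank C_0 − rank ∂_1 = 5 − 4 = 1, and the invariant factors of ∂_1 are all 1, so H_0 = Z.
  H_1: rank ker ∂_1 − rank ∂_2 = (9 − 4) − 5 = 0, and the invariant factors of ∂_2 are all 1, so H_1 = 0.
  H_2: rank ker ∂_2 − rank ∂_3 = (6 − 5) − 0 = 1, and there is no ∂_3, so H_2 = Z.

As a check, the Euler characteristic is 5 − 9 + 6 = 2, which agrees with 1 − 0 + 1 = 2.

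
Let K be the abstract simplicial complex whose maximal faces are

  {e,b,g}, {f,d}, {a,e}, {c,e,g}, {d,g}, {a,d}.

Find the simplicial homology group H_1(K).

Fix the vertex order a < b < c < d < e < f < g and write every simplex with vertices in increasing order. Then dim K = 2 and the simplices of K are:

  0-simplices (7): a, b, c, d, e, f, g
  1-simplices (9): ad, ae, be, bg, ce, cg, df, dg, eg
  2-simplices (2): beg, ceg

so the chain groups are C_0 ≅ Z^7, C_1 ≅ Z^9, C_2 ≅ Z^2.

The boundary map ∂_1: C_1 → C_0 sends each edge [p,q] (with p < q) to q − p.
The 7×9 boundary matrix has rank 6 and Smith normal form diag(1,1,1,1,1,1).

∂_2: C_2 → C_1 acts by ∂[p,q,r] = [q,r] − [p,r] + [p,q]. For instance
  ∂ceg = eg − cg + ce,
  ∂beg = eg − bg + be.
As a 9×2 matrix over Z this has rank 2, with invariant factors (1,1).

Computing H_k = (kernel of ∂_k) / (image of ∂_{k+1}):

  H_1: rank ker ∂_1 − rank ∂_2 = (9 − 6) − 2 = 1, and the invariant factors of ∂_2 are all 1, so H_1 = Z.

H_1 ≅ Z.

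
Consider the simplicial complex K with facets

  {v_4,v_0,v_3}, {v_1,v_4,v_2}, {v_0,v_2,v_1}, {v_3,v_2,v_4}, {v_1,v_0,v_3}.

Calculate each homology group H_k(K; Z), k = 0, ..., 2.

H_0 = Z,  H_1 = Z,  H_2 = 0.

Fix the vertex order v_0 < v_1 < v_2 < v_3 < v_4 and write every simplex with vertices in increasing order. Then dim K = 2 and the simplices of K are:

  0-simplices (5): [v_0], [v_1], [v_2], [v_3], [v_4]
  1-simplices (10): [v_0,v_1], [v_0,v_2], [v_0,v_3], [v_0,v_4], [v_1,v_2], [v_1,v_3], [v_1,v_4], [v_2,v_3], [v_2,v_4], [v_3,v_4]
  2-simplices (5): [v_0,v_1,v_2], [v_0,v_1,v_3], [v_0,v_3,v_4], [v_1,v_2,v_4], [v_2,v_3,v_4]

so the chain groups are C_0 ≅ Z^5, C_1 ≅ Z^10, C_2 ≅ Z^5.

Boundary ∂_1: C_1 → C_0 is given by ∂[p,q] = [q] − [p]. For instance
  ∂[v_0,v_1] = [v_1] − [v_0].
The resulting 5×10 matrix has rank 4, and its Smith normal form has invariant factors (1,1,1,1).

The boundary map ∂_2: C_2 → C_1 acts by ∂[p,q,r] = [q,r] − [p,r] + [p,q]. For instance
  ∂[v_0,v_3,v_4] = [v_3,v_4] − [v_0,v_4] + [v_0,v_3],
  ∂[v_0,v_1,v_3] = [v_1,v_3] − [v_0,v_3] + [v_0,v_1].
The 10×5 boundary matrix has rank 5 and Smith normal form diag(1,1,1,1,1).

Now H_k = ker ∂_k / im ∂_{k+1}, so:

  H_0: rank C_0 − rank ∂_1 = 5 − 4 = 1, and the invariant factors of ∂_1 are all 1, so H_0 = Z.
  H_1: rank ker ∂_1 − rank ∂_2 = (10 − 4) − 5 = 1, and the invariant factors of ∂_2 are all 1, so H_1 = Z.
  H_2: rank ker ∂_2 − rank ∂_3 = (5 − 5) − 0 = 0, and there is no ∂_3, so H_2 = 0.

(K is a triangulation of the Möbius band.)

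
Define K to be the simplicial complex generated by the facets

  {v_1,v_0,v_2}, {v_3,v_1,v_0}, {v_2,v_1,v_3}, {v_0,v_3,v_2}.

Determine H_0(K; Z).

H_0 ≅ Z.

Order the vertices as v_0 < v_1 < v_2 < v_3. Listing each simplex with vertices in this order, K has dimension 2 with simplices:

  0-simplices (4): [v_0], [v_1], [v_2], [v_3]
  1-simplices (6): [v_0,v_1], [v_0,v_2], [v_0,v_3], [v_1,v_2], [v_1,v_3], [v_2,v_3]
  2-simplices (4): [v_0,v_1,v_2], [v_0,v_1,v_3], [v_0,v_2,v_3], [v_1,v_2,v_3]

Hence C_0 ≅ Z^4, C_1 ≅ Z^6, C_2 ≅ Z^4.

Boundary ∂_1: C_1 → C_0 is given by ∂[p,q] = [q] − [p].
The 4×6 boundary matrix has rank 3 and Smith normal form diag(1,1,1).

The boundary map ∂_2: C_2 → C_1 acts by ∂[p,q,r] = [q,r] − [p,r] + [p,q]. For instance
  ∂[v_0,v_2,v_3] = [v_2,v_3] − [v_0,v_3] + [v_0,v_2],
  ∂[v_0,v_1,v_2] = [v_1,v_2] − [v_0,v_2] + [v_0,v_1].
The 6×4 boundary matrix has rank 3 and Smith normal form diag(1,1,1).

From H_k ≅ ker(∂_k) / im(∂_{k+1}) we obtain:

  H_0: rank C_0 − rank ∂_1 = 4 − 3 = 1, and the invariant factors of ∂_1 are all 1, so H_0 = Z.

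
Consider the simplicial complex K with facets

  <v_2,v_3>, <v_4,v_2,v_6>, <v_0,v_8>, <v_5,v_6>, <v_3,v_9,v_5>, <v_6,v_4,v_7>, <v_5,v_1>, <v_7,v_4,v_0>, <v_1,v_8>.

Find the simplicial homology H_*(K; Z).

Take the total order v_0 < v_1 < v_2 < v_3 < v_4 < v_5 < v_6 < v_7 < v_8 < v_9 on the vertex set. Then K (dimension 2) consists of the simplices:

  0-simplices (10): [v_0], [v_1], [v_2], [v_3], [v_4], [v_5], [v_6], [v_7], [v_8], [v_9]
  1-simplices (15): (15 of them)
  2-simplices (4): [v_0,v_4,v_7], [v_2,v_4,v_6], [v_3,v_5,v_9], [v_4,v_6,v_7]

so the chain groups are C_0 ≅ Z^10, C_1 ≅ Z^15, C_2 ≅ Z^4.

∂_1: C_1 → C_0 maps an edge to its endpoints' difference, ∂[p,q] = q − p. For instance
  ∂[v_0,v_4] = [v_4] − [v_0].
The 10×15 boundary matrix has rank 9 and Smith normal form diag(1,1,1,1,1,1,1,1,1).

Boundary ∂_2: C_2 → C_1 sends each 2-simplex [p,q,r] to [q,r] − [p,r] + [p,q]. For instance
  ∂[v_0,v_4,v_7] = [v_4,v_7] − [v_0,v_7] + [v_0,v_4],
  ∂[v_2,v_4,v_6] = [v_4,v_6] − [v_2,v_6] + [v_2,v_4].
The 15×4 boundary matrix has rank 4 and Smith normal form diag(1,1,1,1).

From H_k ≅ ker(∂_k) / im(∂_{k+1}) we obtain:

  H_0: rank C_0 − rank ∂_1 = 10 − 9 = 1, and the invariant factors of ∂_1 are all 1, so H_0 ≅ Z.
  H_1: rank ker ∂_1 − rank ∂_2 = (15 − 9) − 4 = 2, and the invariant factors of ∂_2 are all 1, so H_1 ≅ Z^2.
  H_2: rank ker ∂_2 − rank ∂_3 = (4 − 4) − 0 = 0, and there is no ∂_3, so H_2 ≅ 0.

H_0 ≅ Z,  H_1 ≅ Z^2,  H_2 = 0.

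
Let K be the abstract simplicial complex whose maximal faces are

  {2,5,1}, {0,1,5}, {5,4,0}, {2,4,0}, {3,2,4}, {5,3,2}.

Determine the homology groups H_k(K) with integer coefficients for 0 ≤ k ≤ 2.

Order the vertices as 0 < 1 < 2 < 3 < 4 < 5. Listing each simplex with vertices in this order, K has dimension 2 with simplices:

  0-simplices (6): [0], [1], [2], [3], [4], [5]
  1-simplices (12): [0,1], [0,2], [0,4], [0,5], [1,2], [1,5], [2,3], [2,4], [2,5], [3,4], [3,5], [4,5]
  2-simplices (6): [0,1,5], [0,2,4], [0,4,5], [1,2,5], [2,3,4], [2,3,5]

so the chain groups are C_0 ≅ Z^6, C_1 ≅ Z^12, C_2 ≅ Z^6.

∂_1: C_1 → C_0 is given by ∂[p,q] = [q] − [p].
The resulting 6×12 matrix has rank 5, and its Smith normal form has invariant factors (1,1,1,1,1).

Boundary ∂_2: C_2 → C_1 acts by ∂[p,q,r] = [q,r] − [p,r] + [p,q]. For instance
  ∂[2,3,4] = [3,4] − [2,4] + [2,3],
  ∂[0,1,5] = [1,5] − [0,5] + [0,1].
The 12×6 boundary matrix has rank 6 and Smith normal form diag(1,1,1,1,1,1).

Computing H_k = (kernel of ∂_k) / (image of ∂_{k+1}):

  H_0: rank C_0 − rank ∂_1 = 6 − 5 = 1, and the invariant factors of ∂_1 are all 1, so H_0 = Z.
  H_1: rank ker ∂_1 − rank ∂_2 = (12 − 5) − 6 = 1, and the invariant factors of ∂_2 are all 1, so H_1 = Z.
  H_2: rank ker ∂_2 − rank ∂_3 = (6 − 6) − 0 = 0, and there is no ∂_3, so H_2 = 0.

(K is a triangulation of the cylinder S^1 x I.)

H_0 = Z,  H_1 = Z,  H_2 = 0.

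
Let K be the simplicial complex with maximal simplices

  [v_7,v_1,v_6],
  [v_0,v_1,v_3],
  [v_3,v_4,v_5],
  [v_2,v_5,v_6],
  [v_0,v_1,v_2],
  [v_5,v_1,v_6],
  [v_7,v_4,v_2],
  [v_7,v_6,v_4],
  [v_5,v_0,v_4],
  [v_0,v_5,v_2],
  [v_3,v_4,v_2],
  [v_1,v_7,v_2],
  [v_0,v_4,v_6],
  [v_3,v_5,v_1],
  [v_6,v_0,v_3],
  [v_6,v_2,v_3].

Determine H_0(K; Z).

Take the total order v_0 < v_1 < v_2 < v_3 < v_4 < v_5 < v_6 < v_7 on the vertex set. Then K (dimension 2) consists of the simplices:

  0-simplices (8): [v_0], [v_1], [v_2], [v_3], [v_4], [v_5], [v_6], [v_7]
  1-simplices (24): (24 of them)
  2-simplices (16): (16 of them)

so the chain groups are C_0 ≅ Z^8, C_1 ≅ Z^24, C_2 ≅ Z^16.

The boundary map ∂_1: C_1 → C_0 is given by ∂[p,q] = [q] − [p]. For instance
  ∂[v_1,v_5] = [v_5] − [v_1].
The resulting 8×24 matrix has rank 7, and its Smith normal form has invariant factors (1,1,1,1,1,1,1).

Boundary ∂_2: C_2 → C_1 acts by ∂[p,q,r] = [q,r] − [p,r] + [p,q]. For instance
  ∂[v_0,v_1,v_3] = [v_1,v_3] − [v_0,v_3] + [v_0,v_1],
  ∂[v_0,v_2,v_5] = [v_2,v_5] − [v_0,v_5] + [v_0,v_2].
The 24×16 boundary matrix has rank 15 and Smith normal form diag(1,1,1,1,1,1,1,1,1,1,1,1,1,1,1).

From H_k ≅ ker(∂_k) / im(∂_{k+1}) we obtain:

  H_0: rank C_0 − rank ∂_1 = 8 − 7 = 1, and the invariant factors of ∂_1 are all 1, so H_0 ≅ Z.

H_0 = Z.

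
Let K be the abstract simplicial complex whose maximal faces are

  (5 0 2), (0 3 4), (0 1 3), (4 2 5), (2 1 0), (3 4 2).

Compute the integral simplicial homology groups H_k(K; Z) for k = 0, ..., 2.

We work with the vertex ordering 0 < 1 < 2 < 3 < 4 < 5. The simplices of K, each written with vertices in increasing order, are:

  0-simplices (6): [0], [1], [2], [3], [4], [5]
  1-simplices (12): [0,1], [0,2], [0,3], [0,4], [0,5], [1,2], [1,3], [2,3], [2,4], [2,5], [3,4], [4,5]
  2-simplices (6): [0,1,2], [0,1,3], [0,2,5], [0,3,4], [2,3,4], [2,4,5]

Hence C_0 ≅ Z^6, C_1 ≅ Z^12, C_2 ≅ Z^6.

∂_1: C_1 → C_0 maps an edge to its endpoints' difference, ∂[p,q] = q − p. For instance
  ∂[2,3] = [3] − [2].
The resulting 6×12 matrix has rank 5, and its Smith normal form has invariant factors (1,1,1,1,1).

The boundary map ∂_2: C_2 → C_1 acts by ∂[p,q,r] = [q,r] − [p,r] + [p,q]. For instance
  ∂[2,4,5] = [4,5] − [2,5] + [2,4],
  ∂[0,2,5] = [2,5] − [0,5] + [0,2].
This gives a 12×6 integer matrix of rank 6; reducing to Smith normal form yields diagonal entries (1,1,1,1,1,1).

Now H_k = ker ∂_k / im ∂_{k+1}, so:

  H_0: rank C_0 − rank ∂_1 = 6 − 5 = 1, and the invariant factors of ∂_1 are all 1, so H_0 ≅ Z.
  H_1: rank ker ∂_1 − rank ∂_2 = (12 − 5) − 6 = 1, and the invariant factors of ∂_2 are all 1, so H_1 ≅ Z.
  H_2: rank ker ∂_2 − rank ∂_3 = (6 − 6) − 0 = 0, and there is no ∂_3, so H_2 ≅ 0.

As a check, the Euler characteristic is 6 − 12 + 6 = 0, which agrees with 1 − 1 + 0 = 0.

H_0 ≅ Z,  H_1 ≅ Z,  H_2 = 0.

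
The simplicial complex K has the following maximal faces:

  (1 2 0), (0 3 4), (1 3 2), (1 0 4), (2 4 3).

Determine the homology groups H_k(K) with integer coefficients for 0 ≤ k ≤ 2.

H_0 ≅ Z,  H_1 ≅ Z,  H_2 = 0.

K has 5 vertices, 10 edges, 5 triangles.
rank ∂_0 = 0, rank ∂_1 = 4 ⇒ b_0 = 5 − 0 − 4 = 1; all invariant factors of ∂_1 are 1 so no torsion. So H_0 = Z.
rank ∂_1 = 4, rank ∂_2 = 5 ⇒ b_1 = 10 − 4 − 5 = 1; all invariant factors of ∂_2 are 1 so no torsion. So H_1 = Z.
rank ∂_2 = 5, rank ∂_3 = 0 ⇒ b_2 = 5 − 5 − 0 = 0. So H_2 = 0.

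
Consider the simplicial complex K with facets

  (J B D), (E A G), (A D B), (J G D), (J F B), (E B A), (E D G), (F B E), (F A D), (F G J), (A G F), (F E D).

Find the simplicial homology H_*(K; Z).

H_0 ≅ Z,  H_1 ≅ Z/2,  H_2 = 0.

Fix the vertex order A < B < D < E < F < G < J and write every simplex with vertices in increasing order. Then dim K = 2 and the simplices of K are:

  0-simplices (7): A, B, D, E, F, G, J
  1-simplices (18): AB, AD, AE, AF, AG, BD, BE, BF, BJ, DE, DF, DG, DJ, EF, EG, FG, FJ, GJ
  2-simplices (12): ABD, ABE, ADF, AEG, AFG, BDJ, BEF, BFJ, DEF, DEG, DGJ, FGJ

so the chain groups are C_0 ≅ Z^7, C_1 ≅ Z^18, C_2 ≅ Z^12.

∂_1: C_1 → C_0 is given by ∂[p,q] = [q] − [p]. For instance
  ∂GJ = J − G.
The resulting 7×18 matrix has rank 6, and its Smith normal form has invariant factors (1,1,1,1,1,1).

Boundary ∂_2: C_2 → C_1 maps a triangle to the signed sum of its edges. For instance
  ∂ABD = BD − AD + AB,
  ∂DEF = EF − DF + DE.
The 18×12 boundary matrix has rank 12 and Smith normal form diag(1,1,1,1,1,1,1,1,1,1,1,2).

Computing H_k = (kernel of ∂_k) / (image of ∂_{k+1}):

  H_0: rank C_0 − rank ∂_1 = 7 − 6 = 1, and the invariant factors of ∂_1 are all 1, so H_0 = Z.
  H_1: rank ker ∂_1 − rank ∂_2 = (18 − 6) − 12 = 0, and ∂_2 has invariant factor 2 > 1, so H_1 = Z/2.
  H_2: rank ker ∂_2 − rank ∂_3 = (12 − 12) − 0 = 0, and there is no ∂_3, so H_2 = 0.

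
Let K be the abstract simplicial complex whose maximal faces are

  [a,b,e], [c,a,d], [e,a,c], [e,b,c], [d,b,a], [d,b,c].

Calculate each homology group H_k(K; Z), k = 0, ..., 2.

Take the total order a < b < c < d < e on the vertex set. Then K (dimension 2) consists of the simplices:

  0-simplices (5): a, b, c, d, e
  1-simplices (9): ab, ac, ad, ae, bc, bd, be, cd, ce
  2-simplices (6): abd, abe, acd, ace, bcd, bce

Hence C_0 ≅ Z^5, C_1 ≅ Z^9, C_2 ≅ Z^6.

Boundary ∂_1: C_1 → C_0 is given by ∂[p,q] = [q] − [p].
The resulting 5×9 matrix has rank 4, and its Smith normal form has invariant factors (1,1,1,1).

The boundary map ∂_2: C_2 → C_1 sends each 2-simplex [p,q,r] to [q,r] − [p,r] + [p,q]. For instance
  ∂ace = ce − ae + ac,
  ∂abe = be − ae + ab.
This gives a 9×6 integer matrix of rank 5; reducing to Smith normal form yields diagonal entries (1,1,1,1,1).

Reading off H_k = ker ∂_k / im ∂_{k+1}:

  H_0: rank C_0 − rank ∂_1 = 5 − 4 = 1, and the invariant factors of ∂_1 are all 1, so H_0 ≅ Z.
  H_1: rank ker ∂_1 − rank ∂_2 = (9 − 4) − 5 = 0, and the invariant factors of ∂_2 are all 1, so H_1 ≅ 0.
  H_2: rank ker ∂_2 − rank ∂_3 = (6 − 5) − 0 = 1, and there is no ∂_3, so H_2 ≅ Z.

As a check, the Euler characteristic is 5 − 9 + 6 = 2, which agrees with 1 − 0 + 1 = 2.

H_0 = Z,  H_1 = 0,  H_2 = Z.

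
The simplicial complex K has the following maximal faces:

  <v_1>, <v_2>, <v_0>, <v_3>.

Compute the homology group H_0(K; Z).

Take the total order v_0 < v_1 < v_2 < v_3 on the vertex set. Then K (dimension 0) consists of the simplices:

  0-simplices (4): [v_0], [v_1], [v_2], [v_3]

so the chain groups are C_0 ≅ Z^4.

From H_k ≅ ker(∂_k) / im(∂_{k+1}) we obtain:

  H_0: rank C_0 − rank ∂_1 = 4 − 0 = 4, and there is no ∂_1, so H_0 ≅ Z^4.

H_0 = Z^4.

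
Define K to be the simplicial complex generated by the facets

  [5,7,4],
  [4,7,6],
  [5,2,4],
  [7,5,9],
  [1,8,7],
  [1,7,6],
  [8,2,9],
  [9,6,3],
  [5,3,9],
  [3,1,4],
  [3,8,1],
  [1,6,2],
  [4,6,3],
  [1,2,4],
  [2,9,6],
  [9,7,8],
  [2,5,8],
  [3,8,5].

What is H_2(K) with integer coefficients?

H_2 = 0.

K has 9 vertices, 27 edges, 18 triangles.
rank ∂_2 = 18, rank ∂_3 = 0 ⇒ b_2 = 18 − 18 − 0 = 0. So H_2 ≅ 0.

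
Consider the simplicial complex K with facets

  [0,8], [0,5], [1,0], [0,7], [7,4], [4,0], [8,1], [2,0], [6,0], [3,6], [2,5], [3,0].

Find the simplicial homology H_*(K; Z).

H_0 ≅ Z,  H_1 ≅ Z^4.

Fix the vertex order 0 < 1 < 2 < 3 < 4 < 5 < 6 < 7 < 8 and write every simplex with vertices in increasing order. Then dim K = 1 and the simplices of K are:

  0-simplices (9): [0], [1], [2], [3], [4], [5], [6], [7], [8]
  1-simplices (12): [0,1], [0,2], [0,3], [0,4], [0,5], [0,6], [0,7], [0,8], [1,8], [2,5], [3,6], [4,7]

giving chain groups C_0 ≅ Z^9, C_1 ≅ Z^12.

The boundary map ∂_1: C_1 → C_0 sends each edge [p,q] (with p < q) to q − p. For instance
  ∂[0,3] = [3] − [0].
The resulting 9×12 matrix has rank 8, and its Smith normal form has invariant factors (1,1,1,1,1,1,1,1).

Now H_k = ker ∂_k / im ∂_{k+1}, so:

  H_0: rank C_0 − rank ∂_1 = 9 − 8 = 1, and the invariant factors of ∂_1 are all 1, so H_0 = Z.
  H_1: rank ker ∂_1 − rank ∂_2 = (12 − 8) − 0 = 4, and there is no ∂_2, so H_1 = Z^4.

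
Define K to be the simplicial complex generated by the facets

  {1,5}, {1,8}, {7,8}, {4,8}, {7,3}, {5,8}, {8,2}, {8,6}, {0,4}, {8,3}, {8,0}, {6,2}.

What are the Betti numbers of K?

We work with the vertex ordering 0 < 1 < 2 < 3 < 4 < 5 < 6 < 7 < 8. The simplices of K, each written with vertices in increasing order, are:

  0-simplices (9): [0], [1], [2], [3], [4], [5], [6], [7], [8]
  1-simplices (12): [0,4], [0,8], [1,5], [1,8], [2,6], [2,8], [3,7], [3,8], [4,8], [5,8], [6,8], [7,8]

giving chain groups C_0 ≅ Z^9, C_1 ≅ Z^12.

Boundary ∂_1: C_1 → C_0 is given by ∂[p,q] = [q] − [p]. For instance
  ∂[7,8] = [8] − [7].
This gives a 9×12 integer matrix of rank 8; reducing to Smith normal form yields diagonal entries (1,1,1,1,1,1,1,1).

Now H_k = ker ∂_k / im ∂_{k+1}, so:

  H_0: rank C_0 − rank ∂_1 = 9 − 8 = 1, and the invariant factors of ∂_1 are all 1, so H_0 ≅ Z.
  H_1: rank ker ∂_1 − rank ∂_2 = (12 − 8) − 0 = 4, and there is no ∂_2, so H_1 ≅ Z^4.

As a check, the Euler characteristic is 9 − 12 = -3, which agrees with 1 − 4 = -3.
(K is a triangulation of a wedge of 4 circles.)

Hence the Betti numbers are b_0 = 1, b_1 = 4.

b_0 = 1, b_1 = 4.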